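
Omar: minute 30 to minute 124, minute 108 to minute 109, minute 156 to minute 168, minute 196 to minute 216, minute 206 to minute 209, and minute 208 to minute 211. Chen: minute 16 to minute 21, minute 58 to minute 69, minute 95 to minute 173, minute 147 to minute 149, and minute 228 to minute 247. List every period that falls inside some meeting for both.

minute 58 to minute 69, minute 95 to minute 124, minute 156 to minute 168

First set merges to minute 30 to minute 124, minute 156 to minute 168, minute 196 to minute 216.
Second set merges to minute 16 to minute 21, minute 58 to minute 69, minute 95 to minute 173, minute 228 to minute 247.
minute 30 to minute 124 meets the second set on minute 58 to minute 69, minute 95 to minute 124.
minute 156 to minute 168 meets the second set on minute 156 to minute 168.
minute 196 to minute 216: no overlap with the second set.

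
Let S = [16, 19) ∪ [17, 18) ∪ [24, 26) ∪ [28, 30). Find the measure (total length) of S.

7

Merged: [16, 19), [24, 26), [28, 30).
Lengths: 3 + 2 + 2 = 7.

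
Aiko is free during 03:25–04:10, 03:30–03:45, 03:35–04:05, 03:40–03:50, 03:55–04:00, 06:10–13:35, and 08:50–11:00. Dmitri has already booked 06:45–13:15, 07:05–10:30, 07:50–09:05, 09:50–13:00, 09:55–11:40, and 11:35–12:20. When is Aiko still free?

First set merges to 03:25-04:10, 06:10-13:35.
Second set merges to 06:45-13:15.
03:25-04:10 is untouched.
06:10-13:35 with B removed leaves 06:10-06:45, 13:15-13:35.

03:25-04:10, 06:10-06:45, 13:15-13:35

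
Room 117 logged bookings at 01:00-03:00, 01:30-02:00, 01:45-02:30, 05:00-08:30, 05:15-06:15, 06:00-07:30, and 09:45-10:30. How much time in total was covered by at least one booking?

Merged: 01:00-03:00, 05:00-08:30, 09:45-10:30.
Lengths: 2 h + 3 h 30 min + 45 min = 6 h 15 min.

6 h 15 min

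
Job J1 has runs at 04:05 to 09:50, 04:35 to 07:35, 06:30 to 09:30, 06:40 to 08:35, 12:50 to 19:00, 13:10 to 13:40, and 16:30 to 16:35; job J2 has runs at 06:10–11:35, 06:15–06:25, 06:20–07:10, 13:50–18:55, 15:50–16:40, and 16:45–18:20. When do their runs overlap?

06:10–09:50, 13:50–18:55

Merge the first list: 04:05–09:50, 12:50–19:00.
Merge the second list: 06:10–11:35, 13:50–18:55.
04:05–09:50 overlaps B on 06:10–09:50.
12:50–19:00 overlaps B on 13:50–18:55.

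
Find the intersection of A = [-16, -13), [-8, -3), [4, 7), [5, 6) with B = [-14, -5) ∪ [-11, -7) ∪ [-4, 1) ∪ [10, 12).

[-14, -13) ∪ [-8, -5) ∪ [-4, -3)

First set merges to [-16, -13), [-8, -3), [4, 7).
Second set merges to [-14, -5), [-4, 1), [10, 12).
[-16, -13) overlaps B on [-14, -13).
[-8, -3) overlaps B on [-8, -5), [-4, -3).
[4, 7) falls entirely outside B.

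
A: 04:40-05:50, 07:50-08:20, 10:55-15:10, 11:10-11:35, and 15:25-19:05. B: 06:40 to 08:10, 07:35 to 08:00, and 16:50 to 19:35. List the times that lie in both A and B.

07:50–08:10, 16:50–19:05

Merge the first list: 04:40–05:50, 07:50–08:20, 10:55–15:10, 15:25–19:05.
Merge the second list: 06:40–08:10, 16:50–19:35.
04:40–05:50 falls entirely outside B.
07:50–08:20 overlaps B on 07:50–08:10.
10:55–15:10 falls entirely outside B.
15:25–19:05 overlaps B on 16:50–19:05.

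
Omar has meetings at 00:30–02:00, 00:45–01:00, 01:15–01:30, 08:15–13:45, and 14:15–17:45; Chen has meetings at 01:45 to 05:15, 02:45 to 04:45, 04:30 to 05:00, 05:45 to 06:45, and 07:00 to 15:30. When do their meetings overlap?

01:45-02:00, 08:15-13:45, 14:15-15:30

Merge the first list: 00:30-02:00, 08:15-13:45, 14:15-17:45.
Merge the second list: 01:45-05:15, 05:45-06:45, 07:00-15:30.
00:30-02:00 meets the second set on 01:45-02:00.
08:15-13:45 meets the second set on 08:15-13:45.
14:15-17:45 meets the second set on 14:15-15:30.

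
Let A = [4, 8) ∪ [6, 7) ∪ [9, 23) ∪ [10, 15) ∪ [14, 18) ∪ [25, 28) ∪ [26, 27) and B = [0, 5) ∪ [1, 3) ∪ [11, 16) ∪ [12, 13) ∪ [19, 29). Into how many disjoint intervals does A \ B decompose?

3

Merge the first list: [4, 8), [9, 23), [25, 28).
Merge the second list: [0, 5), [11, 16), [19, 29).
A \ B = [5, 8), [9, 11), [16, 19).
That is 3 disjoint pieces.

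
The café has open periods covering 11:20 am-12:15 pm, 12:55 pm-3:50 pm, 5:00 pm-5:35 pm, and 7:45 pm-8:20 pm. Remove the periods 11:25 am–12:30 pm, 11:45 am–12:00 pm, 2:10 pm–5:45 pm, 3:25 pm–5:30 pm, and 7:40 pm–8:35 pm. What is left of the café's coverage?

11:20 am–11:25 am, 12:55 pm–2:10 pm

B, merged: 11:25 am–12:30 pm, 2:10 pm–5:45 pm, 7:40 pm–8:35 pm.
11:20 am–12:15 pm minus B → 11:20 am–11:25 am.
12:55 pm–3:50 pm minus B → 12:55 pm–2:10 pm.
5:00 pm–5:35 pm: fully covered by B → removed.
7:45 pm–8:20 pm: fully covered by B → removed.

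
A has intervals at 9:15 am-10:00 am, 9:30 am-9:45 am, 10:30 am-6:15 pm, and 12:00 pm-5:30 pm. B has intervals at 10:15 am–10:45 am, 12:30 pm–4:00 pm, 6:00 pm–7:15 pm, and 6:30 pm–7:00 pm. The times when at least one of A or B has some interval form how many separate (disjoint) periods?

2

A, merged: 9:15 am–10:00 am, 10:30 am–6:15 pm.
B, merged: 10:15 am–10:45 am, 12:30 pm–4:00 pm, 6:00 pm–7:15 pm.
A ∪ B = 9:15 am–10:00 am, 10:15 am–7:15 pm.
That is 2 disjoint pieces.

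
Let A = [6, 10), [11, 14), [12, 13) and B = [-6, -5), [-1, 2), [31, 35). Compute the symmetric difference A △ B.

[-6, -5) ∪ [-1, 2) ∪ [6, 10) ∪ [11, 14) ∪ [31, 35)

First set merges to [6, 10), [11, 14).
A but not B: [6, 10), [11, 14).
B but not A: [-6, -5), [-1, 2), [31, 35).
Combining gives A △ B.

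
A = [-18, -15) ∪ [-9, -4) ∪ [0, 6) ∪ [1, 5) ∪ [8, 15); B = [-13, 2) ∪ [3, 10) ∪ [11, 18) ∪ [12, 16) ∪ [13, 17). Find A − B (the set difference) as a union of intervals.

A, merged: [-18, -15), [-9, -4), [0, 6), [8, 15).
B, merged: [-13, 2), [3, 10), [11, 18).
[-18, -15): no B overlap → unchanged.
[-9, -4): fully covered by B → removed.
[0, 6) minus B → [2, 3).
[8, 15) minus B → [10, 11).

[-18, -15) ∪ [2, 3) ∪ [10, 11)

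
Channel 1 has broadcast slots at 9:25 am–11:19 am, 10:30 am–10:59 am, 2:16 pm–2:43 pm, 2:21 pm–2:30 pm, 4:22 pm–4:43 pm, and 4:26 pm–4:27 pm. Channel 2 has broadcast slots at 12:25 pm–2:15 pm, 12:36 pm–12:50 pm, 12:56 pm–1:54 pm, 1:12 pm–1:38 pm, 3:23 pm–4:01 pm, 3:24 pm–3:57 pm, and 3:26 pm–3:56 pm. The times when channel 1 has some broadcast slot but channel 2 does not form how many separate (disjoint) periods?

A, merged: 9:25 am–11:19 am, 2:16 pm–2:43 pm, 4:22 pm–4:43 pm.
B, merged: 12:25 pm–2:15 pm, 3:23 pm–4:01 pm.
A \ B = 9:25 am–11:19 am, 2:16 pm–2:43 pm, 4:22 pm–4:43 pm.
That is 3 disjoint pieces.

3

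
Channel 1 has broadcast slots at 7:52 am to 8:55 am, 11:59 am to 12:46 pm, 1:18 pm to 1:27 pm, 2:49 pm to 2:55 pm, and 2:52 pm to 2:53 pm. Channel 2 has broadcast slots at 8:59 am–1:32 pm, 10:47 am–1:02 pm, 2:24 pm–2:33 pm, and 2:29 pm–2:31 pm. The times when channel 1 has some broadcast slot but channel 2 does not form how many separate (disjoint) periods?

A, merged: 7:52 am-8:55 am, 11:59 am-12:46 pm, 1:18 pm-1:27 pm, 2:49 pm-2:55 pm.
B, merged: 8:59 am-1:32 pm, 2:24 pm-2:33 pm.
A \ B = 7:52 am-8:55 am, 2:49 pm-2:55 pm.
That is 2 disjoint pieces.

2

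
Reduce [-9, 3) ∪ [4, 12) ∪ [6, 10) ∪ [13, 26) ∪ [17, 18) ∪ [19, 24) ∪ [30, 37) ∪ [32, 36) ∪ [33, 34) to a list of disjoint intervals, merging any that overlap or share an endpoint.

[4, 12) is disjoint → start new block.
[6, 10) overlaps/touches [4, 12) → extend to [4, 12).
[13, 26) is disjoint → start new block.
[17, 18) overlaps/touches [13, 26) → extend to [13, 26).
[19, 24) overlaps/touches [13, 26) → extend to [13, 26).
[30, 37) is disjoint → start new block.
[32, 36) overlaps/touches [30, 37) → extend to [30, 37).
[33, 34) overlaps/touches [30, 37) → extend to [30, 37).

[-9, 3) ∪ [4, 12) ∪ [13, 26) ∪ [30, 37)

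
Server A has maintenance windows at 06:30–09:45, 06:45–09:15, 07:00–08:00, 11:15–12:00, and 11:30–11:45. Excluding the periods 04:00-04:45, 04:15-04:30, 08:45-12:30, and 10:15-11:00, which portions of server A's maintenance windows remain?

First set merges to 06:30–09:45, 11:15–12:00.
Second set merges to 04:00–04:45, 08:45–12:30.
06:30–09:45 with B removed leaves 06:30–08:45.
11:15–12:00 lies entirely inside B → drops out.

06:30–08:45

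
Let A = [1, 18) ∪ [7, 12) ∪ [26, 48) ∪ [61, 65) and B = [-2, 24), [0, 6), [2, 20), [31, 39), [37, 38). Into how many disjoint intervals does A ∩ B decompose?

A, merged: [1, 18), [26, 48), [61, 65).
B, merged: [-2, 24), [31, 39).
A ∩ B = [1, 18), [31, 39).
That is 2 disjoint pieces.

2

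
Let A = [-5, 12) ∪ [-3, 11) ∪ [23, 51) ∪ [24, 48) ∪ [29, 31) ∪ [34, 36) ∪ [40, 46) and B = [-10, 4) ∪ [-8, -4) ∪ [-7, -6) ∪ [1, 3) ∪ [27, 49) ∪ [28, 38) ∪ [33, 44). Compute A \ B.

First set merges to [-5, 12), [23, 51).
Second set merges to [-10, 4), [27, 49).
[-5, 12) minus B → [4, 12).
[23, 51) minus B → [23, 27), [49, 51).

[4, 12) ∪ [23, 27) ∪ [49, 51)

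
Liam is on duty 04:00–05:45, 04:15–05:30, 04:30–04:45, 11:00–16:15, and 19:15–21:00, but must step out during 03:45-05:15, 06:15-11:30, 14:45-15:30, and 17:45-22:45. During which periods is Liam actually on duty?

A, merged: 04:00–05:45, 11:00–16:15, 19:15–21:00.
04:00–05:45 with B removed leaves 05:15–05:45.
11:00–16:15 with B removed leaves 11:30–14:45, 15:30–16:15.
19:15–21:00 lies entirely inside B → drops out.

05:15–05:45, 11:30–14:45, 15:30–16:15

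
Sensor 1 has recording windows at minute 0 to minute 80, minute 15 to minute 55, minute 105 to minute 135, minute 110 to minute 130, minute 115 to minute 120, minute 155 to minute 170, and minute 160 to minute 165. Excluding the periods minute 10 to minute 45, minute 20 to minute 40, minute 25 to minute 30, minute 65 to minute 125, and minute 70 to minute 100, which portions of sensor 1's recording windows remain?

Merge the first list: minute 0 to minute 80, minute 105 to minute 135, minute 155 to minute 170.
Merge the second list: minute 10 to minute 45, minute 65 to minute 125.
minute 0 to minute 80 \ B = minute 0 to minute 10, minute 45 to minute 65.
minute 105 to minute 135 \ B = minute 125 to minute 135.
minute 155 to minute 170: nothing removed.

minute 0 to minute 10, minute 45 to minute 65, minute 125 to minute 135, minute 155 to minute 170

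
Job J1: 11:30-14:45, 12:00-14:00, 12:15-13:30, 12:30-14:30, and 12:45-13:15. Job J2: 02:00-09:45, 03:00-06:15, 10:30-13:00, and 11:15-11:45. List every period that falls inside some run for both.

Merge the first list: 11:30–14:45.
Merge the second list: 02:00–09:45, 10:30–13:00.
11:30–14:45 overlaps B on 11:30–13:00.

11:30–13:00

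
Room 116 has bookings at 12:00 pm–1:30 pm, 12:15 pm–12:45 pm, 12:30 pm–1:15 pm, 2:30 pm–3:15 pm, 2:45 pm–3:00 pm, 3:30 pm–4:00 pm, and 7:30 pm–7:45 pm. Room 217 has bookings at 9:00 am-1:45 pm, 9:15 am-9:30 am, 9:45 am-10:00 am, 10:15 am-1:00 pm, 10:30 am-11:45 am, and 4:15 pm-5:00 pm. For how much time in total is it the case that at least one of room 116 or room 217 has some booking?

Merge the first list: 12:00 pm-1:30 pm, 2:30 pm-3:15 pm, 3:30 pm-4:00 pm, 7:30 pm-7:45 pm.
Merge the second list: 9:00 am-1:45 pm, 4:15 pm-5:00 pm.
A ∪ B = 9:00 am-1:45 pm, 2:30 pm-3:15 pm, 3:30 pm-4:00 pm, 4:15 pm-5:00 pm, 7:30 pm-7:45 pm.
Total: 4 h 45 min + 45 min + 30 min + 45 min + 15 min = 7 h.

7 h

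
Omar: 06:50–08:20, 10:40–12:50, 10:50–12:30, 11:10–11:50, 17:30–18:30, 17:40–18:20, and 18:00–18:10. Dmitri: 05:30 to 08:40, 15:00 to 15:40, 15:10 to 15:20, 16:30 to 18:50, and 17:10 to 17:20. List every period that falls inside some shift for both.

06:50–08:20, 17:30–18:30

First set merges to 06:50–08:20, 10:40–12:50, 17:30–18:30.
Second set merges to 05:30–08:40, 15:00–15:40, 16:30–18:50.
06:50–08:20 ∩ B → 06:50–08:20.
10:40–12:50 meets no B interval.
17:30–18:30 ∩ B → 17:30–18:30.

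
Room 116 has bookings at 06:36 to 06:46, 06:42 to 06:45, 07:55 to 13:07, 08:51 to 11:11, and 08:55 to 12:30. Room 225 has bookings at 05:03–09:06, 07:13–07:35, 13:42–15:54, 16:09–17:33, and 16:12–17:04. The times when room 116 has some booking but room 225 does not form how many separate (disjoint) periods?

1

A, merged: 06:36-06:46, 07:55-13:07.
B, merged: 05:03-09:06, 13:42-15:54, 16:09-17:33.
A \ B = 09:06-13:07.
That is 1 disjoint piece.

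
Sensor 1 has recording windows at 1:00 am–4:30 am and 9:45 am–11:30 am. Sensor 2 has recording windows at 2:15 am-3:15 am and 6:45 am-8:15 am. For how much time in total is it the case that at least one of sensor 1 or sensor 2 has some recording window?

6 h 45 min

A ∪ B = 1:00 am–4:30 am, 6:45 am–8:15 am, 9:45 am–11:30 am.
Total: 3 h 30 min + 1 h 30 min + 1 h 45 min = 6 h 45 min.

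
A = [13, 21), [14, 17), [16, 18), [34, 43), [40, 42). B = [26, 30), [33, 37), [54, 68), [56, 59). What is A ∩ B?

A, merged: [13, 21), [34, 43).
B, merged: [26, 30), [33, 37), [54, 68).
[13, 21): no overlap with the second set.
[34, 43) meets the second set on [34, 37).

[34, 37)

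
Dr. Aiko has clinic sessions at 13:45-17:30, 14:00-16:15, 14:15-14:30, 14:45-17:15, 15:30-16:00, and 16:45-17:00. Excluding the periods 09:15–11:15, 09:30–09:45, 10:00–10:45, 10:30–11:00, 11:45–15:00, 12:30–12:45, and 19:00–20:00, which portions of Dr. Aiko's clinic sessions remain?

A, merged: 13:45-17:30.
B, merged: 09:15-11:15, 11:45-15:00, 19:00-20:00.
13:45-17:30 \ B = 15:00-17:30.

15:00-17:30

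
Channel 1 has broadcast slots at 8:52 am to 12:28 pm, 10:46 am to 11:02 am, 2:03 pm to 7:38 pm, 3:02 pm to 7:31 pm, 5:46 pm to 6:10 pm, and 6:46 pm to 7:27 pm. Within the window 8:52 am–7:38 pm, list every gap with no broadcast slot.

After merging, the occupied span is 8:52 am-12:28 pm, 2:03 pm-7:38 pm.
Complement within 8:52 am-7:38 pm: 12:28 pm-2:03 pm.

12:28 pm-2:03 pm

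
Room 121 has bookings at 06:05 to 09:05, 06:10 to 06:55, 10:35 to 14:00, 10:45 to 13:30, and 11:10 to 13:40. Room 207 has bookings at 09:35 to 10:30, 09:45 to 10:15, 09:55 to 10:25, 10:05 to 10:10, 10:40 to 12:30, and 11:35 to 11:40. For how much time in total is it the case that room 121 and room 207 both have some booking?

A, merged: 06:05–09:05, 10:35–14:00.
B, merged: 09:35–10:30, 10:40–12:30.
A ∩ B = 10:40–12:30.
Total: 1 h 50 min.

1 h 50 min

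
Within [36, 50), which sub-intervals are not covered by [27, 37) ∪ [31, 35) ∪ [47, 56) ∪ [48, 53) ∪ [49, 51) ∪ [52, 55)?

[37, 47)

Covered (merged): [27, 37), [47, 56).
Complement within [36, 50): [37, 47).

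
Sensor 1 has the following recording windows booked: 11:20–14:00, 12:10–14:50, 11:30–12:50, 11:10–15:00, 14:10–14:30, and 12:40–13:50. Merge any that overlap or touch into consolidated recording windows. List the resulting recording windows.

11:10-15:00

Sort by start: 11:10-15:00, 11:20-14:00, 11:30-12:50, 12:10-14:50, 12:40-13:50, 14:10-14:30.
11:20-14:00 overlaps/touches 11:10-15:00 → extend to 11:10-15:00.
11:30-12:50 overlaps/touches 11:10-15:00 → extend to 11:10-15:00.
12:10-14:50 overlaps/touches 11:10-15:00 → extend to 11:10-15:00.
12:40-13:50 overlaps/touches 11:10-15:00 → extend to 11:10-15:00.
14:10-14:30 overlaps/touches 11:10-15:00 → extend to 11:10-15:00.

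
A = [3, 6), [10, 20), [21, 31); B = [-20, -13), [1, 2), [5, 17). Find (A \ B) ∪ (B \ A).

A but not B: [3, 5), [17, 20), [21, 31).
B but not A: [-20, -13), [1, 2), [6, 10).
Combining gives A △ B.

[-20, -13) ∪ [1, 2) ∪ [3, 5) ∪ [6, 10) ∪ [17, 20) ∪ [21, 31)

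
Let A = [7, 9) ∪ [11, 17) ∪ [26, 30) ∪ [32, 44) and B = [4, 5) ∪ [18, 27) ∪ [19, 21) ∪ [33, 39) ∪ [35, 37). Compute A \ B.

[7, 9) ∪ [11, 17) ∪ [27, 30) ∪ [32, 33) ∪ [39, 44)

Merge the second list: [4, 5), [18, 27), [33, 39).
[7, 9): no B overlap → unchanged.
[11, 17): no B overlap → unchanged.
[26, 30) minus B → [27, 30).
[32, 44) minus B → [32, 33), [39, 44).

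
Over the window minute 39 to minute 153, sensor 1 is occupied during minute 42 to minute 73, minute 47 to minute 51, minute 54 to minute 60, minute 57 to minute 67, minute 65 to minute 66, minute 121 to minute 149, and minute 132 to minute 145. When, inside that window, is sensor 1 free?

The merged coverage is minute 42 to minute 73, minute 121 to minute 149.
Uncovered inside minute 39 to minute 153: minute 39 to minute 42, minute 73 to minute 121, minute 149 to minute 153.

minute 39 to minute 42, minute 73 to minute 121, minute 149 to minute 153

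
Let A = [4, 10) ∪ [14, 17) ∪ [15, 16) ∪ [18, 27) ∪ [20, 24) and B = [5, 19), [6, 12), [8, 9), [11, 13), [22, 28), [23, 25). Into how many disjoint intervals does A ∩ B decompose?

Merge the first list: [4, 10), [14, 17), [18, 27).
Merge the second list: [5, 19), [22, 28).
A ∩ B = [5, 10), [14, 17), [18, 19), [22, 27).
That is 4 disjoint pieces.

4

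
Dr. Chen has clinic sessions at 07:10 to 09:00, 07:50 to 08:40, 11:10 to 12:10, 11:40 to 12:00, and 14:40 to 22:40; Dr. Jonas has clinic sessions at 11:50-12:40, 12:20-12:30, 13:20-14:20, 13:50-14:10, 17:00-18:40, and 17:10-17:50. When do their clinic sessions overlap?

First set merges to 07:10–09:00, 11:10–12:10, 14:40–22:40.
Second set merges to 11:50–12:40, 13:20–14:20, 17:00–18:40.
07:10–09:00 falls entirely outside B.
11:10–12:10 overlaps B on 11:50–12:10.
14:40–22:40 overlaps B on 17:00–18:40.

11:50–12:10, 17:00–18:40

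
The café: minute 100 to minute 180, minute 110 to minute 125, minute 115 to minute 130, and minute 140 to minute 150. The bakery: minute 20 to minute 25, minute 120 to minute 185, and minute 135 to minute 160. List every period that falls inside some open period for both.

Merge the first list: minute 100 to minute 180.
Merge the second list: minute 20 to minute 25, minute 120 to minute 185.
minute 100 to minute 180 meets the second set on minute 120 to minute 180.

minute 120 to minute 180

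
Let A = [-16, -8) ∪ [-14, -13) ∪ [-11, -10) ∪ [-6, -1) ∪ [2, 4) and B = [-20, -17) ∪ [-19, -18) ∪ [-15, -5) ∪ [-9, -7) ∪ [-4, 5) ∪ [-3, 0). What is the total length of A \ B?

First set merges to [-16, -8), [-6, -1), [2, 4).
Second set merges to [-20, -17), [-15, -5), [-4, 5).
A \ B = [-16, -15), [-5, -4).
Total: 1 + 1 = 2.

2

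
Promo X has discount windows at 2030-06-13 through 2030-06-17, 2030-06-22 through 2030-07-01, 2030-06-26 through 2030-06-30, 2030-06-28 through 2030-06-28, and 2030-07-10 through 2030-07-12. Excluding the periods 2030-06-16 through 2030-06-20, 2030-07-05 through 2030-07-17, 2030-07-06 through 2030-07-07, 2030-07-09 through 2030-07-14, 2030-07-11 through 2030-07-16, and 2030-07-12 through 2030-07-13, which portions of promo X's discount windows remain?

2030-06-13 through 2030-06-15, 2030-06-22 through 2030-07-01

Merge the first list: 2030-06-13 through 2030-06-17, 2030-06-22 through 2030-07-01, 2030-07-10 through 2030-07-12.
Merge the second list: 2030-06-16 through 2030-06-20, 2030-07-05 through 2030-07-17.
2030-06-13 through 2030-06-17 minus B → 2030-06-13 through 2030-06-15.
2030-06-22 through 2030-07-01: no B overlap → unchanged.
2030-07-10 through 2030-07-12: fully covered by B → removed.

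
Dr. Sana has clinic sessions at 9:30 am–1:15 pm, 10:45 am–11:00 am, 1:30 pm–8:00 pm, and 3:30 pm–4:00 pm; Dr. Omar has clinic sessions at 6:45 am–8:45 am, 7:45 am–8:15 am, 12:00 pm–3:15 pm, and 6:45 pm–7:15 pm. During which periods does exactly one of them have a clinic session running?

First set merges to 9:30 am–1:15 pm, 1:30 pm–8:00 pm.
Second set merges to 6:45 am–8:45 am, 12:00 pm–3:15 pm, 6:45 pm–7:15 pm.
A but not B: 9:30 am–12:00 pm, 3:15 pm–6:45 pm, 7:15 pm–8:00 pm.
B but not A: 6:45 am–8:45 am, 1:15 pm–1:30 pm.
Combining gives A △ B.

6:45 am–8:45 am, 9:30 am–12:00 pm, 1:15 pm–1:30 pm, 3:15 pm–6:45 pm, 7:15 pm–8:00 pm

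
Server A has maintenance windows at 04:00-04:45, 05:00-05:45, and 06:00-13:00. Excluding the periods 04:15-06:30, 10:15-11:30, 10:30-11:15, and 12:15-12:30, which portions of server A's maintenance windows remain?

04:00–04:15, 06:30–10:15, 11:30–12:15, 12:30–13:00

Second set merges to 04:15–06:30, 10:15–11:30, 12:15–12:30.
04:00–04:45 with B removed leaves 04:00–04:15.
05:00–05:45 lies entirely inside B → drops out.
06:00–13:00 with B removed leaves 06:30–10:15, 11:30–12:15, 12:30–13:00.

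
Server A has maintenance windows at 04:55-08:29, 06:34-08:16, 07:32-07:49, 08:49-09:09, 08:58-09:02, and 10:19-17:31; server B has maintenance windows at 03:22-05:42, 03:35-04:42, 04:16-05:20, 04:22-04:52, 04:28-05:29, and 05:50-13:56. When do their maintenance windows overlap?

04:55–05:42, 05:50–08:29, 08:49–09:09, 10:19–13:56

Merge the first list: 04:55–08:29, 08:49–09:09, 10:19–17:31.
Merge the second list: 03:22–05:42, 05:50–13:56.
04:55–08:29 ∩ B → 04:55–05:42, 05:50–08:29.
08:49–09:09 ∩ B → 08:49–09:09.
10:19–17:31 ∩ B → 10:19–13:56.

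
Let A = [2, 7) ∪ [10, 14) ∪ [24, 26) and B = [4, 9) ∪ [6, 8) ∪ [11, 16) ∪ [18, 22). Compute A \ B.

[2, 4) ∪ [10, 11) ∪ [24, 26)

Second set merges to [4, 9), [11, 16), [18, 22).
[2, 7) \ B = [2, 4).
[10, 14) \ B = [10, 11).
[24, 26): nothing removed.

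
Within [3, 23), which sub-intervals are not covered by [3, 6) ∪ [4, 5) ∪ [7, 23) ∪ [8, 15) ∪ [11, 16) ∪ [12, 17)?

[6, 7)

Covered (merged): [3, 6), [7, 23).
Uncovered inside [3, 23): [6, 7).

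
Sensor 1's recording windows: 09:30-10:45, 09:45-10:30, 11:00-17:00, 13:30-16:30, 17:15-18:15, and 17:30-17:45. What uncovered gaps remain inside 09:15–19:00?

After merging, the occupied span is 09:30-10:45, 11:00-17:00, 17:15-18:15.
Gaps within 09:15-19:00: 09:15-09:30, 10:45-11:00, 17:00-17:15, 18:15-19:00.

09:15-09:30, 10:45-11:00, 17:00-17:15, 18:15-19:00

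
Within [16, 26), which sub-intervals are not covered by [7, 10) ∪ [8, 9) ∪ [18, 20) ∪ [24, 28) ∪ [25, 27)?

[16, 18) ∪ [20, 24)

The merged coverage is [7, 10), [18, 20), [24, 28).
Gaps within [16, 26): [16, 18), [20, 24).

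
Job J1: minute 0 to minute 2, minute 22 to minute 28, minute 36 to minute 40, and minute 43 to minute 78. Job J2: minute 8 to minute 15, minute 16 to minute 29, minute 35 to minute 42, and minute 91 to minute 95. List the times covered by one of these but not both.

A \ B = minute 0 to minute 2, minute 43 to minute 78.
B \ A = minute 8 to minute 15, minute 16 to minute 22, minute 28 to minute 29, minute 35 to minute 36, minute 40 to minute 42, minute 91 to minute 95.
Union of the two gives the symmetric difference.

minute 0 to minute 2, minute 8 to minute 15, minute 16 to minute 22, minute 28 to minute 29, minute 35 to minute 36, minute 40 to minute 42, minute 43 to minute 78, minute 91 to minute 95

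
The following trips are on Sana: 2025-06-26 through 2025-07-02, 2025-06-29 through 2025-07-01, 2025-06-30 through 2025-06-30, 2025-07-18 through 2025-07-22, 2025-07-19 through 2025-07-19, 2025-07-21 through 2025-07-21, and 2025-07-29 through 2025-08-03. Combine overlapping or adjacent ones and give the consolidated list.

2025-06-29 through 2025-07-01 overlaps/touches 2025-06-26 through 2025-07-02 → extend to 2025-06-26 through 2025-07-02.
2025-06-30 through 2025-06-30 overlaps/touches 2025-06-26 through 2025-07-02 → extend to 2025-06-26 through 2025-07-02.
2025-07-18 through 2025-07-22 is disjoint → start new block.
2025-07-19 through 2025-07-19 overlaps/touches 2025-07-18 through 2025-07-22 → extend to 2025-07-18 through 2025-07-22.
2025-07-21 through 2025-07-21 overlaps/touches 2025-07-18 through 2025-07-22 → extend to 2025-07-18 through 2025-07-22.
2025-07-29 through 2025-08-03 is disjoint → start new block.

2025-06-26 through 2025-07-02, 2025-07-18 through 2025-07-22, 2025-07-29 through 2025-08-03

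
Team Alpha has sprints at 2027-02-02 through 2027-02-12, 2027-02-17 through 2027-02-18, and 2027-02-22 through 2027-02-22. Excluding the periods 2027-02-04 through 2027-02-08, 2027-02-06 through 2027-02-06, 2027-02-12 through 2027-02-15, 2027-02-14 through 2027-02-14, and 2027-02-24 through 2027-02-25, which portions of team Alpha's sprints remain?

Second set merges to 2027-02-04 through 2027-02-08, 2027-02-12 through 2027-02-15, 2027-02-24 through 2027-02-25.
2027-02-02 through 2027-02-12 minus B → 2027-02-02 through 2027-02-03, 2027-02-09 through 2027-02-11.
2027-02-17 through 2027-02-18: no B overlap → unchanged.
2027-02-22 through 2027-02-22: no B overlap → unchanged.

2027-02-02 through 2027-02-03, 2027-02-09 through 2027-02-11, 2027-02-17 through 2027-02-18, 2027-02-22 through 2027-02-22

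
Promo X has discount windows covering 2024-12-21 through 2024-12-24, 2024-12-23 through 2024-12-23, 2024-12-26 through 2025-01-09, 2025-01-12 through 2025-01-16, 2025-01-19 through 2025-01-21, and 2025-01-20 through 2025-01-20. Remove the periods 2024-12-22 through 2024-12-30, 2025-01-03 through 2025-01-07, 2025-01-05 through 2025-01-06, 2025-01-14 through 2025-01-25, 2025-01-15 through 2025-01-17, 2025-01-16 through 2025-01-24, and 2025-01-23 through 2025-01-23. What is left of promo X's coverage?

2024-12-21 through 2024-12-21, 2024-12-31 through 2025-01-02, 2025-01-08 through 2025-01-09, 2025-01-12 through 2025-01-13

A, merged: 2024-12-21 through 2024-12-24, 2024-12-26 through 2025-01-09, 2025-01-12 through 2025-01-16, 2025-01-19 through 2025-01-21.
B, merged: 2024-12-22 through 2024-12-30, 2025-01-03 through 2025-01-07, 2025-01-14 through 2025-01-25.
2024-12-21 through 2024-12-24 with B removed leaves 2024-12-21 through 2024-12-21.
2024-12-26 through 2025-01-09 with B removed leaves 2024-12-31 through 2025-01-02, 2025-01-08 through 2025-01-09.
2025-01-12 through 2025-01-16 with B removed leaves 2025-01-12 through 2025-01-13.
2025-01-19 through 2025-01-21 lies entirely inside B → drops out.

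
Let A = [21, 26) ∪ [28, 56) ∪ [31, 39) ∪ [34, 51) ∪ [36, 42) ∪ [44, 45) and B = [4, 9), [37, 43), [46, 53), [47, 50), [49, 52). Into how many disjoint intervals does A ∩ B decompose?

2

Merge the first list: [21, 26), [28, 56).
Merge the second list: [4, 9), [37, 43), [46, 53).
A ∩ B = [37, 43), [46, 53).
That is 2 disjoint pieces.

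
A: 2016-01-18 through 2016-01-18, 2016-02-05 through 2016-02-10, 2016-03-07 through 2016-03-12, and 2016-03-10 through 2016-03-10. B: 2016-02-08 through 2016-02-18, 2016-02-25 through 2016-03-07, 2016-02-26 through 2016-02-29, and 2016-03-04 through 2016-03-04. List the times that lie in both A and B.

2016-02-08 through 2016-02-10, 2016-03-07 through 2016-03-07

A, merged: 2016-01-18 through 2016-01-18, 2016-02-05 through 2016-02-10, 2016-03-07 through 2016-03-12.
B, merged: 2016-02-08 through 2016-02-18, 2016-02-25 through 2016-03-07.
2016-01-18 through 2016-01-18: no overlap with the second set.
2016-02-05 through 2016-02-10 meets the second set on 2016-02-08 through 2016-02-10.
2016-03-07 through 2016-03-12 meets the second set on 2016-03-07 through 2016-03-07.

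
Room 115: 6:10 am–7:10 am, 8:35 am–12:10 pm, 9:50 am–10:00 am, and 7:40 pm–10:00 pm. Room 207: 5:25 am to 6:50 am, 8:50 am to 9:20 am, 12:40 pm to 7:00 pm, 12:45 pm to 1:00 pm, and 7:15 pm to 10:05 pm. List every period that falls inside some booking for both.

6:10 am–6:50 am, 8:50 am–9:20 am, 7:40 pm–10:00 pm

First set merges to 6:10 am–7:10 am, 8:35 am–12:10 pm, 7:40 pm–10:00 pm.
Second set merges to 5:25 am–6:50 am, 8:50 am–9:20 am, 12:40 pm–7:00 pm, 7:15 pm–10:05 pm.
6:10 am–7:10 am overlaps B on 6:10 am–6:50 am.
8:35 am–12:10 pm overlaps B on 8:50 am–9:20 am.
7:40 pm–10:00 pm overlaps B on 7:40 pm–10:00 pm.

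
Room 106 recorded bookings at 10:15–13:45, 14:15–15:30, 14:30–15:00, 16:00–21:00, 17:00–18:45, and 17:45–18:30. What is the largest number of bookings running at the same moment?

At 17:45, 3 of the intervals are simultaneously active.
No point has more.

3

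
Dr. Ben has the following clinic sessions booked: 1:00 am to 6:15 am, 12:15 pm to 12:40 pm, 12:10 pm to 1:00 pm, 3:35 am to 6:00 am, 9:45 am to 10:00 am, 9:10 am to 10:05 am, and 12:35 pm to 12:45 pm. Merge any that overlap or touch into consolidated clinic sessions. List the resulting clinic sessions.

Sort by start: 1:00 am–6:15 am, 3:35 am–6:00 am, 9:10 am–10:05 am, 9:45 am–10:00 am, 12:10 pm–1:00 pm, 12:15 pm–12:40 pm, 12:35 pm–12:45 pm.
3:35 am–6:00 am overlaps/touches 1:00 am–6:15 am → extend to 1:00 am–6:15 am.
9:10 am–10:05 am is disjoint → start new block.
9:45 am–10:00 am overlaps/touches 9:10 am–10:05 am → extend to 9:10 am–10:05 am.
12:10 pm–1:00 pm is disjoint → start new block.
12:15 pm–12:40 pm overlaps/touches 12:10 pm–1:00 pm → extend to 12:10 pm–1:00 pm.
12:35 pm–12:45 pm overlaps/touches 12:10 pm–1:00 pm → extend to 12:10 pm–1:00 pm.

1:00 am–6:15 am, 9:10 am–10:05 am, 12:10 pm–1:00 pm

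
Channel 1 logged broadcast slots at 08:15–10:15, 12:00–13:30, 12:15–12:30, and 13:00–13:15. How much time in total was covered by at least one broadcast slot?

Merged: 08:15-10:15, 12:00-13:30.
Lengths: 2 h + 1 h 30 min = 3 h 30 min.

3 h 30 min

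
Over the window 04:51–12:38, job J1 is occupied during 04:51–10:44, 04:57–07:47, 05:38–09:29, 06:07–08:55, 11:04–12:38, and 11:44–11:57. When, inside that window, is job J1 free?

After merging, the occupied span is 04:51-10:44, 11:04-12:38.
Gaps within 04:51-12:38: 10:44-11:04.

10:44-11:04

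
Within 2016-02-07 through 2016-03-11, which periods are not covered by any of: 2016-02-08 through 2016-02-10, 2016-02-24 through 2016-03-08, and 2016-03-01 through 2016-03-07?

2016-02-07 through 2016-02-07, 2016-02-11 through 2016-02-23, 2016-03-09 through 2016-03-11

The merged coverage is 2016-02-08 through 2016-02-10, 2016-02-24 through 2016-03-08.
Gaps within 2016-02-07 through 2016-03-11: 2016-02-07 through 2016-02-07, 2016-02-11 through 2016-02-23, 2016-03-09 through 2016-03-11.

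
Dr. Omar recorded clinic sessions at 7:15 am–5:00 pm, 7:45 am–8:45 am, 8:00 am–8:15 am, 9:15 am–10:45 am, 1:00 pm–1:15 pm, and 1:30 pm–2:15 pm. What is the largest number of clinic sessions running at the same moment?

At 8:00 am, 3 of the intervals are simultaneously active.
No point has more.

3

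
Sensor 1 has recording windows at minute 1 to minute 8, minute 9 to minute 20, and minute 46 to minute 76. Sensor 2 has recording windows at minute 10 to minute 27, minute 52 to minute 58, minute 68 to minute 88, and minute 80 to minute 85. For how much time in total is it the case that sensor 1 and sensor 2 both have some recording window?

B, merged: minute 10 to minute 27, minute 52 to minute 58, minute 68 to minute 88.
A ∩ B = minute 10 to minute 20, minute 52 to minute 58, minute 68 to minute 76.
Total: 10 minutes + 6 minutes + 8 minutes = 24 minutes.

24 minutes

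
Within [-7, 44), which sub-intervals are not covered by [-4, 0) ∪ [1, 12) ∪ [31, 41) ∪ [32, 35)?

After merging, the occupied span is [-4, 0), [1, 12), [31, 41).
Complement within [-7, 44): [-7, -4), [0, 1), [12, 31), [41, 44).

[-7, -4) ∪ [0, 1) ∪ [12, 31) ∪ [41, 44)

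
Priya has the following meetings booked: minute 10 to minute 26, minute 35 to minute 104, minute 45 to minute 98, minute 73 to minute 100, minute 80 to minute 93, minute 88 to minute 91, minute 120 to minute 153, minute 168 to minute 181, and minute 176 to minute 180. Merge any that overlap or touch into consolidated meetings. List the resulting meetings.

minute 10 to minute 26, minute 35 to minute 104, minute 120 to minute 153, minute 168 to minute 181

minute 35 to minute 104 is disjoint → start new block.
minute 45 to minute 98 overlaps/touches minute 35 to minute 104 → extend to minute 35 to minute 104.
minute 73 to minute 100 overlaps/touches minute 35 to minute 104 → extend to minute 35 to minute 104.
minute 80 to minute 93 overlaps/touches minute 35 to minute 104 → extend to minute 35 to minute 104.
minute 88 to minute 91 overlaps/touches minute 35 to minute 104 → extend to minute 35 to minute 104.
minute 120 to minute 153 is disjoint → start new block.
minute 168 to minute 181 is disjoint → start new block.
minute 176 to minute 180 overlaps/touches minute 168 to minute 181 → extend to minute 168 to minute 181.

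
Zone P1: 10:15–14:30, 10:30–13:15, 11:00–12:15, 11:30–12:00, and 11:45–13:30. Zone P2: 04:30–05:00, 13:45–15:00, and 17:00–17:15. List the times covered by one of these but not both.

04:30–05:00, 10:15–13:45, 14:30–15:00, 17:00–17:15

Merge the first list: 10:15–14:30.
A but not B: 10:15–13:45.
B but not A: 04:30–05:00, 14:30–15:00, 17:00–17:15.
Combining gives A △ B.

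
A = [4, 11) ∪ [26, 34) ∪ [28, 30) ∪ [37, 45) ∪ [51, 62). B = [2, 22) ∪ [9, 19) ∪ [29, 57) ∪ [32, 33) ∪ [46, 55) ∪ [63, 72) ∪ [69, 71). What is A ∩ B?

A, merged: [4, 11), [26, 34), [37, 45), [51, 62).
B, merged: [2, 22), [29, 57), [63, 72).
[4, 11) meets the second set on [4, 11).
[26, 34) meets the second set on [29, 34).
[37, 45) meets the second set on [37, 45).
[51, 62) meets the second set on [51, 57).

[4, 11) ∪ [29, 34) ∪ [37, 45) ∪ [51, 57)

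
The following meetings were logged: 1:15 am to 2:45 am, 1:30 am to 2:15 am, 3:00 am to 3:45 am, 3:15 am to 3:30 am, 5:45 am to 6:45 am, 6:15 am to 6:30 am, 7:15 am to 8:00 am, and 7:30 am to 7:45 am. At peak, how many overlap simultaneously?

2

Sweep endpoints in order; track running count of active intervals.
Peak of 2 reached at 1:30 am.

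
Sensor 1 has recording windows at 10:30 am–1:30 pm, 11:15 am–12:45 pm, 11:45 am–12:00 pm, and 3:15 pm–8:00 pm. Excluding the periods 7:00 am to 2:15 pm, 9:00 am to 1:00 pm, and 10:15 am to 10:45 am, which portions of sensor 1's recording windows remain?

A, merged: 10:30 am–1:30 pm, 3:15 pm–8:00 pm.
B, merged: 7:00 am–2:15 pm.
10:30 am–1:30 pm: fully covered by B → removed.
3:15 pm–8:00 pm: no B overlap → unchanged.

3:15 pm–8:00 pm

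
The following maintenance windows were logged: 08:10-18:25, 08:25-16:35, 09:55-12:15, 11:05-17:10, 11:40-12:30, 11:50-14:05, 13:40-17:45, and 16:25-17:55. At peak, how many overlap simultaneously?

6

Sweep endpoints in order; track running count of active intervals.
Peak of 6 reached at 11:50.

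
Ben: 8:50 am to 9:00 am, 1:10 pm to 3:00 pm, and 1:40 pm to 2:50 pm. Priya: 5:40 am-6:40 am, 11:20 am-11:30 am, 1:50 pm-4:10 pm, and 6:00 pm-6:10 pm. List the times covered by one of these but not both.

Merge the first list: 8:50 am–9:00 am, 1:10 pm–3:00 pm.
A but not B: 8:50 am–9:00 am, 1:10 pm–1:50 pm.
B but not A: 5:40 am–6:40 am, 11:20 am–11:30 am, 3:00 pm–4:10 pm, 6:00 pm–6:10 pm.
Combining gives A △ B.

5:40 am–6:40 am, 8:50 am–9:00 am, 11:20 am–11:30 am, 1:10 pm–1:50 pm, 3:00 pm–4:10 pm, 6:00 pm–6:10 pm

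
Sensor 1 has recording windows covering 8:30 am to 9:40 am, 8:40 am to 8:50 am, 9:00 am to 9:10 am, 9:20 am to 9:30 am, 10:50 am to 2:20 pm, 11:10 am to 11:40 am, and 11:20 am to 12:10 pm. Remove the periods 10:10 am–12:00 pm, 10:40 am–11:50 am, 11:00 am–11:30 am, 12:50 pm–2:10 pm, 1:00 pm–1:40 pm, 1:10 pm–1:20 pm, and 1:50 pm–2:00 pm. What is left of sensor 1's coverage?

Merge the first list: 8:30 am-9:40 am, 10:50 am-2:20 pm.
Merge the second list: 10:10 am-12:00 pm, 12:50 pm-2:10 pm.
8:30 am-9:40 am: nothing removed.
10:50 am-2:20 pm \ B = 12:00 pm-12:50 pm, 2:10 pm-2:20 pm.

8:30 am-9:40 am, 12:00 pm-12:50 pm, 2:10 pm-2:20 pm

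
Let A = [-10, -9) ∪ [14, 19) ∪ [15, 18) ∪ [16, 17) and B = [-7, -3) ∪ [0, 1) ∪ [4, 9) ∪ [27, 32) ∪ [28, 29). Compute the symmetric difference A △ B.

[-10, -9) ∪ [-7, -3) ∪ [0, 1) ∪ [4, 9) ∪ [14, 19) ∪ [27, 32)

A, merged: [-10, -9), [14, 19).
B, merged: [-7, -3), [0, 1), [4, 9), [27, 32).
A \ B = [-10, -9), [14, 19).
B \ A = [-7, -3), [0, 1), [4, 9), [27, 32).
Union of the two gives the symmetric difference.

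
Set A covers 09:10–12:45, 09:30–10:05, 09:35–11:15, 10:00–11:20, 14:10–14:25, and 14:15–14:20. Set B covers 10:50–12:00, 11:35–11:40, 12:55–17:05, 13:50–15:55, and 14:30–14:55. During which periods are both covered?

10:50–12:00, 14:10–14:25

A, merged: 09:10–12:45, 14:10–14:25.
B, merged: 10:50–12:00, 12:55–17:05.
09:10–12:45 overlaps B on 10:50–12:00.
14:10–14:25 overlaps B on 14:10–14:25.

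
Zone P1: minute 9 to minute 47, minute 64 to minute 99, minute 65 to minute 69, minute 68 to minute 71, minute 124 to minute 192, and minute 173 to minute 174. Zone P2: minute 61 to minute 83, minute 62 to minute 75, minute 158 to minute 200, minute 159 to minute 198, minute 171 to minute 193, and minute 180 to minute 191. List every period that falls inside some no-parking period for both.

A, merged: minute 9 to minute 47, minute 64 to minute 99, minute 124 to minute 192.
B, merged: minute 61 to minute 83, minute 158 to minute 200.
minute 9 to minute 47 meets no B interval.
minute 64 to minute 99 ∩ B → minute 64 to minute 83.
minute 124 to minute 192 ∩ B → minute 158 to minute 192.

minute 64 to minute 83, minute 158 to minute 192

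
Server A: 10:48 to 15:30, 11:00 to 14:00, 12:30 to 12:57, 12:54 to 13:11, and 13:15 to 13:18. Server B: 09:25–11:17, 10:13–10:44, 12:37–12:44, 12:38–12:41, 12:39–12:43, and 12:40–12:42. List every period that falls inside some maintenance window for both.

Merge the first list: 10:48–15:30.
Merge the second list: 09:25–11:17, 12:37–12:44.
10:48–15:30 ∩ B → 10:48–11:17, 12:37–12:44.

10:48–11:17, 12:37–12:44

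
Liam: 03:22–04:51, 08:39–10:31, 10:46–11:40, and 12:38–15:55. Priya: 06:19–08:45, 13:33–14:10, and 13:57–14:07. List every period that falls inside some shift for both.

08:39–08:45, 13:33–14:10

Second set merges to 06:19–08:45, 13:33–14:10.
03:22–04:51: no overlap with the second set.
08:39–10:31 meets the second set on 08:39–08:45.
10:46–11:40: no overlap with the second set.
12:38–15:55 meets the second set on 13:33–14:10.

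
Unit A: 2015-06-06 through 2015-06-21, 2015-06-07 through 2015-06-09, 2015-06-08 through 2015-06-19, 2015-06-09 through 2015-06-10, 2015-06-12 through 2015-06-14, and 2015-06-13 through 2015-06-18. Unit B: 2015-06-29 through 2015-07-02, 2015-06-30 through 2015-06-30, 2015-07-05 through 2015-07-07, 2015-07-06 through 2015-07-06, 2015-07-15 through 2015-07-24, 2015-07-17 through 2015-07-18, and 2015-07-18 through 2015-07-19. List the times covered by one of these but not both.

2015-06-06 through 2015-06-21, 2015-06-29 through 2015-07-02, 2015-07-05 through 2015-07-07, 2015-07-15 through 2015-07-24

A, merged: 2015-06-06 through 2015-06-21.
B, merged: 2015-06-29 through 2015-07-02, 2015-07-05 through 2015-07-07, 2015-07-15 through 2015-07-24.
A \ B = 2015-06-06 through 2015-06-21.
B \ A = 2015-06-29 through 2015-07-02, 2015-07-05 through 2015-07-07, 2015-07-15 through 2015-07-24.
Union of the two gives the symmetric difference.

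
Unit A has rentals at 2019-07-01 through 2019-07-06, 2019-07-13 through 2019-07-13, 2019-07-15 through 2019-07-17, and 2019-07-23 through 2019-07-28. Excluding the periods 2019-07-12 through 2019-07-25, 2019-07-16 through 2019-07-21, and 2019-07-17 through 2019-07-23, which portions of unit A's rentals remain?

Second set merges to 2019-07-12 through 2019-07-25.
2019-07-01 through 2019-07-06: no B overlap → unchanged.
2019-07-13 through 2019-07-13: fully covered by B → removed.
2019-07-15 through 2019-07-17: fully covered by B → removed.
2019-07-23 through 2019-07-28 minus B → 2019-07-26 through 2019-07-28.

2019-07-01 through 2019-07-06, 2019-07-26 through 2019-07-28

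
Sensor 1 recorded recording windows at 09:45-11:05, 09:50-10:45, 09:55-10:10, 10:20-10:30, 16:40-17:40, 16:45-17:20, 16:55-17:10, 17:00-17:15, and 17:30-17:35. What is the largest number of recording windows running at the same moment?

4

Sweep endpoints in order; track running count of active intervals.
Peak of 4 reached at 17:00.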